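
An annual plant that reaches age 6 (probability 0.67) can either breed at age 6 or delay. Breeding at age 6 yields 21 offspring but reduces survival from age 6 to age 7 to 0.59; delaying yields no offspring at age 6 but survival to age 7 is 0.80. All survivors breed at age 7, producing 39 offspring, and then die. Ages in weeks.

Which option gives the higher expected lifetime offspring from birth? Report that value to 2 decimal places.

29.49

breed at age 6: R₀ = 0.67 × (21 + 0.59 × 39) = 0.67 × 44.0100 = 29.4867
delay to age 7: R₀ = 0.67 × (0.80 × 39) = 0.67 × 31.2000 = 20.9040
Higher: breed at age 6 (29.4867).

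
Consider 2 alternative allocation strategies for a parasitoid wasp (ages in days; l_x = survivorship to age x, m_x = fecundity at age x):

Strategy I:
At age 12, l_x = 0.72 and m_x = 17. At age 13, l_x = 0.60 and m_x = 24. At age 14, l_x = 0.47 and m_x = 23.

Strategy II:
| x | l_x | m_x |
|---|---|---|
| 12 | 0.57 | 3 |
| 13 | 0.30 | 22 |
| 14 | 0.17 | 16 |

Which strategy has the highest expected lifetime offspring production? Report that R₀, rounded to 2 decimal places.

Strategy I: R₀ = 0.72×17 + 0.60×24 + 0.47×23 = 37.4500
Strategy II: R₀ = 0.57×3 + 0.30×22 + 0.17×16 = 11.0300
Highest R₀: strategy I with 37.4500.

37.45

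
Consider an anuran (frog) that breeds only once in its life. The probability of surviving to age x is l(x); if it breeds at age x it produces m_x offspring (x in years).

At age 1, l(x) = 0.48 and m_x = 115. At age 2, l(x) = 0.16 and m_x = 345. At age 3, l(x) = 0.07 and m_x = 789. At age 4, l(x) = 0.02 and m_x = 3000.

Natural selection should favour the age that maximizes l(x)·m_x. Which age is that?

Expected offspring if breeding at age x = l(x) × m_x:
  age 1: 0.48 × 115 = 55.200
  age 2: 0.16 × 345 = 55.200
  age 3: 0.07 × 789 = 55.230
  age 4: 0.02 × 3000 = 60.000
Maximum at age 4 (60.000).

4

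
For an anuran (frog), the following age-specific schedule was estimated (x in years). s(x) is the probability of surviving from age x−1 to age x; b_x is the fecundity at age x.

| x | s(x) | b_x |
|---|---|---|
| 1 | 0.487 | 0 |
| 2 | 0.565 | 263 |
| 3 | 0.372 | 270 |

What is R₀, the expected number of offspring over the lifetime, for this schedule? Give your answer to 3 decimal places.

Survivorship from birth: l_x = s_1·s_2·…·s_x.
  l_1 = 0.48700
  l_2 = 0.27515
  l_3 = 0.10236
R₀ = Σ l_x b_x:
  age 1: 0.48700 × 0 = 0.0000
  age 2: 0.27515 × 263 = 72.3645
  age 3: 0.10236 × 270 = 27.6372
R₀ = 0.0000 + 72.3645 + 27.6372 = 100.0017

100.002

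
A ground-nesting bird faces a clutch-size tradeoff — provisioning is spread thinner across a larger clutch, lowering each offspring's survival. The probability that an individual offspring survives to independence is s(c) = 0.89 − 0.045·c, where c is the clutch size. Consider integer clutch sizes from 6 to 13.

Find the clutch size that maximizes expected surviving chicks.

10

Expected surviving chicks = c × s(c):
  c=6: 6 × 0.620 = 3.720
  c=7: 7 × 0.575 = 4.025
  c=8: 8 × 0.530 = 4.240
  c=9: 9 × 0.485 = 4.365
  c=10: 10 × 0.440 = 4.400
  c=11: 11 × 0.395 = 4.345
  c=12: 12 × 0.350 = 4.200
  c=13: 13 × 0.305 = 3.965
Maximum at c = 10 (4.400 surviving chicks).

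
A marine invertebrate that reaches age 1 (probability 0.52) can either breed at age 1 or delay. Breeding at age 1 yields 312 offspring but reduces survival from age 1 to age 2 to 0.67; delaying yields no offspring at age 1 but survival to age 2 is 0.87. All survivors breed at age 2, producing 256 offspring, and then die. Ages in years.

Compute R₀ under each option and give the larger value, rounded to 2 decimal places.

251.43

breed at age 1: R₀ = 0.52 × (312 + 0.67 × 256) = 0.52 × 483.5200 = 251.4304
delay to age 2: R₀ = 0.52 × (0.87 × 256) = 0.52 × 222.7200 = 115.8144
Higher: breed at age 1 (251.4304).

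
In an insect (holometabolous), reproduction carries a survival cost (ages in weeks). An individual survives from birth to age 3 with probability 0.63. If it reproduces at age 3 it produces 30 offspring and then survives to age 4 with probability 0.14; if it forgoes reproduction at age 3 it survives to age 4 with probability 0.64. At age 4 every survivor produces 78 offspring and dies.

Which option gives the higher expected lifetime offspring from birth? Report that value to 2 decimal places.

31.45

breed at age 3: R₀ = 0.63 × (30 + 0.14 × 78) = 0.63 × 40.9200 = 25.7796
delay to age 4: R₀ = 0.63 × (0.64 × 78) = 0.63 × 49.9200 = 31.4496
Higher: delay to age 4 (31.4496).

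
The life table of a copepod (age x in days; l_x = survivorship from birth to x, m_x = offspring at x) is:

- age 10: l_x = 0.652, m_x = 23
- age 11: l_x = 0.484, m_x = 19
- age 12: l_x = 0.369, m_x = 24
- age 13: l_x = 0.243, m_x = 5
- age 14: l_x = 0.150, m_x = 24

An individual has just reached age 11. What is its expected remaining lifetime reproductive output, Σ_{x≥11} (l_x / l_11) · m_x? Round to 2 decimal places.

47.25

l_11 = 0.484. Conditional survival from age 11 to x is l_x / l_11.
  x=11: (0.484/0.484) × 19 = 19.0000
  x=12: (0.369/0.484) × 24 = 18.2975
  x=13: (0.243/0.484) × 5 = 2.5103
  x=14: (0.150/0.484) × 24 = 7.4380
Sum = 19.0000 + 18.2975 + 2.5103 + 7.4380 = 47.2459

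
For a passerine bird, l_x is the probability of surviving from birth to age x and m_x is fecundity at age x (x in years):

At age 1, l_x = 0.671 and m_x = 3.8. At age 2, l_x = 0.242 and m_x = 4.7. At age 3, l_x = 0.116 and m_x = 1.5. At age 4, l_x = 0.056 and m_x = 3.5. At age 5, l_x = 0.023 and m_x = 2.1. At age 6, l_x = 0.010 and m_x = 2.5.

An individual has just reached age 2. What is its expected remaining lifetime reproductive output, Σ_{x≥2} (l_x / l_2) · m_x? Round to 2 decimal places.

6.53

l_2 = 0.242. Conditional survival from age 2 to x is l_x / l_2.
  x=2: (0.242/0.242) × 4.7 = 4.7000
  x=3: (0.116/0.242) × 1.5 = 0.7190
  x=4: (0.056/0.242) × 3.5 = 0.8099
  x=5: (0.023/0.242) × 2.1 = 0.1996
  x=6: (0.010/0.242) × 2.5 = 0.1033
Sum = 4.7000 + 0.7190 + 0.8099 + 0.1996 + 0.1033 = 6.5318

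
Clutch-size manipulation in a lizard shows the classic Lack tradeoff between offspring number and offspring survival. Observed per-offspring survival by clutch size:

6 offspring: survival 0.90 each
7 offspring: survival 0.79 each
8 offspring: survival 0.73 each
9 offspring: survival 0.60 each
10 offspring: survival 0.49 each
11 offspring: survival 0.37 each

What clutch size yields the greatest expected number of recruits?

8

Expected recruits = c × s(c):
  c=6: 6 × 0.90 = 5.400
  c=7: 7 × 0.79 = 5.530
  c=8: 8 × 0.73 = 5.840
  c=9: 9 × 0.60 = 5.400
  c=10: 10 × 0.49 = 4.900
  c=11: 11 × 0.37 = 4.070
Maximum at c = 8 (5.840 recruits).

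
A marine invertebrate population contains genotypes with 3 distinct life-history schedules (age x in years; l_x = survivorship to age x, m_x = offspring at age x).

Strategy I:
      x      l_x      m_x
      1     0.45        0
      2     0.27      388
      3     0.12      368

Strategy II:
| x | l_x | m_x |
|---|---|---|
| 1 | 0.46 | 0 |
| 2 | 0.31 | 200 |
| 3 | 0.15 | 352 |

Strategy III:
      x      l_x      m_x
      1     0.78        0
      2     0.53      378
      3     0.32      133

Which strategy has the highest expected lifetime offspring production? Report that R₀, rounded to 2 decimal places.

Strategy I: R₀ = 0.45×0 + 0.27×388 + 0.12×368 = 148.9200
Strategy II: R₀ = 0.46×0 + 0.31×200 + 0.15×352 = 114.8000
Strategy III: R₀ = 0.78×0 + 0.53×378 + 0.32×133 = 242.9000
Highest R₀: strategy III with 242.9000.

242.90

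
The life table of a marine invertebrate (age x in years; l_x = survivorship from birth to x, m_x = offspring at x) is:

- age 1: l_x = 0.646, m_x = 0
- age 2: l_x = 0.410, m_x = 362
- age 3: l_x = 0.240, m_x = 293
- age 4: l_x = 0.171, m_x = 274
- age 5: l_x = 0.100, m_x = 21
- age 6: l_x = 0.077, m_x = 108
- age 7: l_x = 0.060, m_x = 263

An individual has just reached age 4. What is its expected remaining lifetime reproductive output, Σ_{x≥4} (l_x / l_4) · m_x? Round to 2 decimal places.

l_4 = 0.171. Conditional survival from age 4 to x is l_x / l_4.
  x=4: (0.171/0.171) × 274 = 274.0000
  x=5: (0.100/0.171) × 21 = 12.2807
  x=6: (0.077/0.171) × 108 = 48.6316
  x=7: (0.060/0.171) × 263 = 92.2807
Sum = 274.0000 + 12.2807 + 48.6316 + 92.2807 = 427.1930

427.19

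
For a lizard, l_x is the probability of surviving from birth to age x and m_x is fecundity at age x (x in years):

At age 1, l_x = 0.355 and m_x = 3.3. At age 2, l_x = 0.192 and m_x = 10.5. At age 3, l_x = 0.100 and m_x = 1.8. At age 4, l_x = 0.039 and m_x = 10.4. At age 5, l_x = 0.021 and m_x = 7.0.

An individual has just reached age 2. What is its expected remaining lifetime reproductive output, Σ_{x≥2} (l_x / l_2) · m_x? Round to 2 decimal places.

l_2 = 0.192. Conditional survival from age 2 to x is l_x / l_2.
  x=2: (0.192/0.192) × 10.5 = 10.5000
  x=3: (0.100/0.192) × 1.8 = 0.9375
  x=4: (0.039/0.192) × 10.4 = 2.1125
  x=5: (0.021/0.192) × 7.0 = 0.7656
Sum = 10.5000 + 0.9375 + 2.1125 + 0.7656 = 14.3156

14.32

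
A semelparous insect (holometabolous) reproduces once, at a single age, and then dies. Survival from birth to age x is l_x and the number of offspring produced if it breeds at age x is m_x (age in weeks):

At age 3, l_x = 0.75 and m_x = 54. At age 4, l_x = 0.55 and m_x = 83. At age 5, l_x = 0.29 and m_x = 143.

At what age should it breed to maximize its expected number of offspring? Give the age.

4

Expected offspring if breeding at age x = l_x × m_x:
  age 3: 0.75 × 54 = 40.500
  age 4: 0.55 × 83 = 45.650
  age 5: 0.29 × 143 = 41.470
Maximum at age 4 (45.650).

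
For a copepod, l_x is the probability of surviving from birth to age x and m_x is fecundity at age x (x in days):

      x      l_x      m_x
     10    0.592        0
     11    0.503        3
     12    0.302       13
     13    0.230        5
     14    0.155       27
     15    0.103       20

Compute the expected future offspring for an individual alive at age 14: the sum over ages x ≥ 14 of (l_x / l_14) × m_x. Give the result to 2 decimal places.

l_14 = 0.155. Conditional survival from age 14 to x is l_x / l_14.
  x=14: (0.155/0.155) × 27 = 27.0000
  x=15: (0.103/0.155) × 20 = 13.2903
Sum = 27.0000 + 13.2903 = 40.2903

40.29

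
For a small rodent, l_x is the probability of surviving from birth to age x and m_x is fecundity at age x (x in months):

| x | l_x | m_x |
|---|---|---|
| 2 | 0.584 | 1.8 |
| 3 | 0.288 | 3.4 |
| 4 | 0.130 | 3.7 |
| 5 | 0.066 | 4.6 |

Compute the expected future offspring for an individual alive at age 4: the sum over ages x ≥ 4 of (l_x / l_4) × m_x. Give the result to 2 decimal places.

l_4 = 0.130. Conditional survival from age 4 to x is l_x / l_4.
  x=4: (0.130/0.130) × 3.7 = 3.7000
  x=5: (0.066/0.130) × 4.6 = 2.3354
Sum = 3.7000 + 2.3354 = 6.0354

6.04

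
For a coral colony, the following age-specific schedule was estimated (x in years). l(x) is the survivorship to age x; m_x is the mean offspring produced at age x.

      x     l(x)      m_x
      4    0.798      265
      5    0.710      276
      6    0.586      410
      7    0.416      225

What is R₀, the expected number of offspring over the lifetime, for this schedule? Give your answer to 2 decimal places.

R₀ = Σ l(x) m_x:
  age 4: 0.798 × 265 = 211.4700
  age 5: 0.710 × 276 = 195.9600
  age 6: 0.586 × 410 = 240.2600
  age 7: 0.416 × 225 = 93.6000
R₀ = 211.4700 + 195.9600 + 240.2600 + 93.6000 = 741.2900

741.29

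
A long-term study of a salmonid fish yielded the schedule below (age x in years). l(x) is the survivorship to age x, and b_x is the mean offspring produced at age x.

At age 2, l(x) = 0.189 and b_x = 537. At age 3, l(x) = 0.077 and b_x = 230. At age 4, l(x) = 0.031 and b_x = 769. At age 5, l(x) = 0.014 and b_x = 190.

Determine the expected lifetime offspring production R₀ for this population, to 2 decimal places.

R₀ = Σ l(x) b_x:
  age 2: 0.189 × 537 = 101.4930
  age 3: 0.077 × 230 = 17.7100
  age 4: 0.031 × 769 = 23.8390
  age 5: 0.014 × 190 = 2.6600
R₀ = 101.4930 + 17.7100 + 23.8390 + 2.6600 = 145.7020

145.70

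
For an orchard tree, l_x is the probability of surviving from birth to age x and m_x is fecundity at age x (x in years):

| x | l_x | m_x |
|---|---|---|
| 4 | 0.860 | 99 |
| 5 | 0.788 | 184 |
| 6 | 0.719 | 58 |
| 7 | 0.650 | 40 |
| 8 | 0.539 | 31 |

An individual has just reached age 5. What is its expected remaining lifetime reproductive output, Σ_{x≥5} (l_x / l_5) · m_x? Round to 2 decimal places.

l_5 = 0.788. Conditional survival from age 5 to x is l_x / l_5.
  x=5: (0.788/0.788) × 184 = 184.0000
  x=6: (0.719/0.788) × 58 = 52.9213
  x=7: (0.650/0.788) × 40 = 32.9949
  x=8: (0.539/0.788) × 31 = 21.2043
Sum = 184.0000 + 52.9213 + 32.9949 + 21.2043 = 291.1206

291.12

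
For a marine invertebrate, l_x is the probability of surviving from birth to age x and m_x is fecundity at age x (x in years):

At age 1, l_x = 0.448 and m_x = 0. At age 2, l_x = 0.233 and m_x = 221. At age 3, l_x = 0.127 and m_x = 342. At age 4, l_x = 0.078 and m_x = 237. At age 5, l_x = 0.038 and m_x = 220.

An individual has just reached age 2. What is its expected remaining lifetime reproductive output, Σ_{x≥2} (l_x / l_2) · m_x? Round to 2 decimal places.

522.63

l_2 = 0.233. Conditional survival from age 2 to x is l_x / l_2.
  x=2: (0.233/0.233) × 221 = 221.0000
  x=3: (0.127/0.233) × 342 = 186.4120
  x=4: (0.078/0.233) × 237 = 79.3391
  x=5: (0.038/0.233) × 220 = 35.8798
Sum = 221.0000 + 186.4120 + 79.3391 + 35.8798 = 522.6309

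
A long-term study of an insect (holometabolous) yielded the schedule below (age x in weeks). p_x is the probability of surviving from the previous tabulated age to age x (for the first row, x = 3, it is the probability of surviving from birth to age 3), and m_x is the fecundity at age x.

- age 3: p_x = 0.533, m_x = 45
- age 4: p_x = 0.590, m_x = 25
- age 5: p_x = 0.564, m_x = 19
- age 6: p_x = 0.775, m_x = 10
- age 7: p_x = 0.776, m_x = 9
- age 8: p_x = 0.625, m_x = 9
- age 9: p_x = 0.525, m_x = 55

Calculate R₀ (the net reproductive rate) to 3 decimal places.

40.076

Survivorship from birth: l_x = p_3·p_4·…·p_x.
  l_3 = 0.53300
  l_4 = 0.31447
  l_5 = 0.17736
  l_6 = 0.13745
  l_7 = 0.10666
  l_8 = 0.06667
  l_9 = 0.03500
R₀ = Σ l_x m_x:
  age 3: 0.53300 × 45 = 23.9850
  age 4: 0.31447 × 25 = 7.8618
  age 5: 0.17736 × 19 = 3.3698
  age 6: 0.13745 × 10 = 1.3745
  age 7: 0.10666 × 9 = 0.9599
  age 8: 0.06667 × 9 = 0.6000
  age 9: 0.03500 × 55 = 1.9250
R₀ = 23.9850 + 7.8618 + 3.3698 + 1.3745 + 0.9599 + 0.6000 + 1.9250 = 40.0761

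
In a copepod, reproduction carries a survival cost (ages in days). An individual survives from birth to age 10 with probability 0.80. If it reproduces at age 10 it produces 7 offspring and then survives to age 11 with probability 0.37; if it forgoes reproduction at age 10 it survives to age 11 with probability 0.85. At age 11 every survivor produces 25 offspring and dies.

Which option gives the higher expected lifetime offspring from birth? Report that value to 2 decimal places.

17.00

breed at age 10: R₀ = 0.80 × (7 + 0.37 × 25) = 0.80 × 16.2500 = 13.0000
delay to age 11: R₀ = 0.80 × (0.85 × 25) = 0.80 × 21.2500 = 17.0000
Higher: delay to age 11 (17.0000).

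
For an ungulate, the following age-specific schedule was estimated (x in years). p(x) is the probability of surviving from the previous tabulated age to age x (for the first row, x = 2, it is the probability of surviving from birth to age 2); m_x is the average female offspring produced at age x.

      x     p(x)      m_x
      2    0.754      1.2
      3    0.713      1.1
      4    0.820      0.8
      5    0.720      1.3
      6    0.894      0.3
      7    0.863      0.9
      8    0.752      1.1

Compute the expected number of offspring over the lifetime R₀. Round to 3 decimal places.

Survivorship from birth: l_x = p_2·p_3·…·p_x.
  l_2 = 0.75400
  l_3 = 0.53760
  l_4 = 0.44083
  l_5 = 0.31740
  l_6 = 0.28376
  l_7 = 0.24488
  l_8 = 0.18415
R₀ = Σ l_x m_x:
  age 2: 0.75400 × 1.2 = 0.9048
  age 3: 0.53760 × 1.1 = 0.5914
  age 4: 0.44083 × 0.8 = 0.3527
  age 5: 0.31740 × 1.3 = 0.4126
  age 6: 0.28376 × 0.3 = 0.0851
  age 7: 0.24488 × 0.9 = 0.2204
  age 8: 0.18415 × 1.1 = 0.2026
R₀ = 0.9048 + 0.5914 + 0.3527 + 0.4126 + 0.0851 + 0.2204 + 0.2026 = 2.7695

2.770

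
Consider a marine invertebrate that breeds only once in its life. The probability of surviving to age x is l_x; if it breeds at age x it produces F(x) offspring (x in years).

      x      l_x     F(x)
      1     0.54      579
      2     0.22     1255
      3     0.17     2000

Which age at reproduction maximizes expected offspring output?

3

Expected offspring if breeding at age x = l_x × F(x):
  age 1: 0.54 × 579 = 312.660
  age 2: 0.22 × 1255 = 276.100
  age 3: 0.17 × 2000 = 340.000
Maximum at age 3 (340.000).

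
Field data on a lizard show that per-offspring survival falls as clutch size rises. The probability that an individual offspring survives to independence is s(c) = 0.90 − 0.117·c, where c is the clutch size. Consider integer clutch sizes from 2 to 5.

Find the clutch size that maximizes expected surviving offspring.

Expected surviving offspring = c × s(c):
  c=2: 2 × 0.666 = 1.332
  c=3: 3 × 0.549 = 1.647
  c=4: 4 × 0.432 = 1.728
  c=5: 5 × 0.315 = 1.575
Maximum at c = 4 (1.728 surviving offspring).

4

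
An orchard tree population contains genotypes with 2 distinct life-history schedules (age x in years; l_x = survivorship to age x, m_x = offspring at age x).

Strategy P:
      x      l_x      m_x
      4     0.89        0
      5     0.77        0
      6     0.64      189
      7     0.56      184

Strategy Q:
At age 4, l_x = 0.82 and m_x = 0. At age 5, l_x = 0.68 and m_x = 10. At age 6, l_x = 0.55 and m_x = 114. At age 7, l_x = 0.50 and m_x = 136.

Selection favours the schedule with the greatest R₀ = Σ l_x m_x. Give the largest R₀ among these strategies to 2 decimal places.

Strategy P: R₀ = 0.89×0 + 0.77×0 + 0.64×189 + 0.56×184 = 224.0000
Strategy Q: R₀ = 0.82×0 + 0.68×10 + 0.55×114 + 0.50×136 = 137.5000
Highest R₀: strategy P with 224.0000.

224.00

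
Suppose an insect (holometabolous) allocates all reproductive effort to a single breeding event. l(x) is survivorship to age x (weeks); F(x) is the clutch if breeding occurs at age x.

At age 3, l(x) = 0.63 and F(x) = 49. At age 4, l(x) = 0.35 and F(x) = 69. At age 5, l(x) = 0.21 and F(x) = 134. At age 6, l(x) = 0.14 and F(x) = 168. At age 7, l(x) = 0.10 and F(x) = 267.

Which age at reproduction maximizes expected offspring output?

Expected offspring if breeding at age x = l(x) × F(x):
  age 3: 0.63 × 49 = 30.870
  age 4: 0.35 × 69 = 24.150
  age 5: 0.21 × 134 = 28.140
  age 6: 0.14 × 168 = 23.520
  age 7: 0.10 × 267 = 26.700
Maximum at age 3 (30.870).

3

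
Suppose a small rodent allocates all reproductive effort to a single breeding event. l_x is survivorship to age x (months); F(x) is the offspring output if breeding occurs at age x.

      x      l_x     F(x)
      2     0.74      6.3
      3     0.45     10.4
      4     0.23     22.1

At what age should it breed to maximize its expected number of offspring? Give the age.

Expected offspring if breeding at age x = l_x × F(x):
  age 2: 0.74 × 6.3 = 4.662
  age 3: 0.45 × 10.4 = 4.680
  age 4: 0.23 × 22.1 = 5.083
Maximum at age 4 (5.083).

4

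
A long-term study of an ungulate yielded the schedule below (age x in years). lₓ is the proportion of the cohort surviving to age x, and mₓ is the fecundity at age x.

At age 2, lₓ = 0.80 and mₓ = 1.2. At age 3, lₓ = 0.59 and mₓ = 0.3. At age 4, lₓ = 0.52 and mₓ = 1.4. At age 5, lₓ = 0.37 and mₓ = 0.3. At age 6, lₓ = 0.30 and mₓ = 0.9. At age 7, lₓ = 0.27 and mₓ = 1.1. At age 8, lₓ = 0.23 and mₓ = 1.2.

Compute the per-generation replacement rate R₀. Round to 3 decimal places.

2.819

R₀ = Σ lₓ mₓ:
  age 2: 0.80 × 1.2 = 0.9600
  age 3: 0.59 × 0.3 = 0.1770
  age 4: 0.52 × 1.4 = 0.7280
  age 5: 0.37 × 0.3 = 0.1110
  age 6: 0.30 × 0.9 = 0.2700
  age 7: 0.27 × 1.1 = 0.2970
  age 8: 0.23 × 1.2 = 0.2760
R₀ = 0.9600 + 0.1770 + 0.7280 + 0.1110 + 0.2700 + 0.2970 + 0.2760 = 2.8190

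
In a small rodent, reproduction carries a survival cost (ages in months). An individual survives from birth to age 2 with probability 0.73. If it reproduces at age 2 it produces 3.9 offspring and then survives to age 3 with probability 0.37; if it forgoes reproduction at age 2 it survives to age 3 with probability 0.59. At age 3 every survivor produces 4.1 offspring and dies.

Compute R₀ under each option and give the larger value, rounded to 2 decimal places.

breed at age 2: R₀ = 0.73 × (3.9 + 0.37 × 4.1) = 0.73 × 5.4170 = 3.9544
delay to age 3: R₀ = 0.73 × (0.59 × 4.1) = 0.73 × 2.4190 = 1.7659
Higher: breed at age 2 (3.9544).

3.95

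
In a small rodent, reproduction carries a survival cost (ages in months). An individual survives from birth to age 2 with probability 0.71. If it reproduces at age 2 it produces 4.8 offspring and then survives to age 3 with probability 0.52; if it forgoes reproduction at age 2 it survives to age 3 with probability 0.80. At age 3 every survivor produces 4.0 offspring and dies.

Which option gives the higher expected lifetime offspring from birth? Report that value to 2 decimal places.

breed at age 2: R₀ = 0.71 × (4.8 + 0.52 × 4.0) = 0.71 × 6.8800 = 4.8848
delay to age 3: R₀ = 0.71 × (0.80 × 4.0) = 0.71 × 3.2000 = 2.2720
Higher: breed at age 2 (4.8848).

4.88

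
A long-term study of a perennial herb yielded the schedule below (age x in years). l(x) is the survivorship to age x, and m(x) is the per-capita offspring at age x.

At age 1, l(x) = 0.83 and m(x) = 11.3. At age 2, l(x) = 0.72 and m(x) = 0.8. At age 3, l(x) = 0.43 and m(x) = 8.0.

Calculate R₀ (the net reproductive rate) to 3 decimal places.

13.395

R₀ = Σ l(x) m(x):
  age 1: 0.83 × 11.3 = 9.3790
  age 2: 0.72 × 0.8 = 0.5760
  age 3: 0.43 × 8.0 = 3.4400
R₀ = 9.3790 + 0.5760 + 3.4400 = 13.3950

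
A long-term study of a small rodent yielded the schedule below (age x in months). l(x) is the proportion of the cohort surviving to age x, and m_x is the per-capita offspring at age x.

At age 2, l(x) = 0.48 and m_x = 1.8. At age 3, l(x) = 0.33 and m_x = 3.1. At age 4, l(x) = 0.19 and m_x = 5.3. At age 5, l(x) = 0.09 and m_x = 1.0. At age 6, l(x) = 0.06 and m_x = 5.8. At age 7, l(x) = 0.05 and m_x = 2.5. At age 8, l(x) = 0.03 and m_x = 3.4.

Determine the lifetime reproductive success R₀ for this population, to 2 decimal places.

R₀ = Σ l(x) m_x:
  age 2: 0.48 × 1.8 = 0.8640
  age 3: 0.33 × 3.1 = 1.0230
  age 4: 0.19 × 5.3 = 1.0070
  age 5: 0.09 × 1.0 = 0.0900
  age 6: 0.06 × 5.8 = 0.3480
  age 7: 0.05 × 2.5 = 0.1250
  age 8: 0.03 × 3.4 = 0.1020
R₀ = 0.8640 + 1.0230 + 1.0070 + 0.0900 + 0.3480 + 0.1250 + 0.1020 = 3.5590

3.56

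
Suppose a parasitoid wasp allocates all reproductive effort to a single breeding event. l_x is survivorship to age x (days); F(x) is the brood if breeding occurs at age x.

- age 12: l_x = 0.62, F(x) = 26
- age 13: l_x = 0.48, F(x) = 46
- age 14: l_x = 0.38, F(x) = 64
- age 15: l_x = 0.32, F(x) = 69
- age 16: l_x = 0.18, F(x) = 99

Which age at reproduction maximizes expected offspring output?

Expected offspring if breeding at age x = l_x × F(x):
  age 12: 0.62 × 26 = 16.120
  age 13: 0.48 × 46 = 22.080
  age 14: 0.38 × 64 = 24.320
  age 15: 0.32 × 69 = 22.080
  age 16: 0.18 × 99 = 17.820
Maximum at age 14 (24.320).

14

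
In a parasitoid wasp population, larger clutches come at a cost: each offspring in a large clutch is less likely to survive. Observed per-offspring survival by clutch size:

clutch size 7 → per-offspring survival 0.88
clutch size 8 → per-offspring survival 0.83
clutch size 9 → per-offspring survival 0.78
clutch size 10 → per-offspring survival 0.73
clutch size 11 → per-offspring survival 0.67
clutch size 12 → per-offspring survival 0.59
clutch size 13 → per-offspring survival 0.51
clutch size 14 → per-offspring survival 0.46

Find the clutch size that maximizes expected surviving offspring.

11

Expected surviving offspring = c × s(c):
  c=7: 7 × 0.88 = 6.160
  c=8: 8 × 0.83 = 6.640
  c=9: 9 × 0.78 = 7.020
  c=10: 10 × 0.73 = 7.300
  c=11: 11 × 0.67 = 7.370
  c=12: 12 × 0.59 = 7.080
  c=13: 13 × 0.51 = 6.630
  c=14: 14 × 0.46 = 6.440
Maximum at c = 11 (7.370 surviving offspring).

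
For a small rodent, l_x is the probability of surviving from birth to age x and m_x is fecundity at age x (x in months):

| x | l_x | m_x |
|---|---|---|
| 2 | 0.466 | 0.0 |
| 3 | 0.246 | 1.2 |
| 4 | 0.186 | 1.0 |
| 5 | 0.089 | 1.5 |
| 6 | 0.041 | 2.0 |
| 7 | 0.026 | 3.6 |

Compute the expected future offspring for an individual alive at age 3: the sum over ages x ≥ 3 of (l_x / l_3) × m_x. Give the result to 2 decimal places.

3.21

l_3 = 0.246. Conditional survival from age 3 to x is l_x / l_3.
  x=3: (0.246/0.246) × 1.2 = 1.2000
  x=4: (0.186/0.246) × 1.0 = 0.7561
  x=5: (0.089/0.246) × 1.5 = 0.5427
  x=6: (0.041/0.246) × 2.0 = 0.3333
  x=7: (0.026/0.246) × 3.6 = 0.3805
Sum = 1.2000 + 0.7561 + 0.5427 + 0.3333 + 0.3805 = 3.2126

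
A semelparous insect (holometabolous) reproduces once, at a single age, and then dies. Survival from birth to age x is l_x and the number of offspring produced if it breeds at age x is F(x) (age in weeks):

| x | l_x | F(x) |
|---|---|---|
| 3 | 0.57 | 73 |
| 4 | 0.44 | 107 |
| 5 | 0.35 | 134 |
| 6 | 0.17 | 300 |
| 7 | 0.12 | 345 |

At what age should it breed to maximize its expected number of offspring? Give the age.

Expected offspring if breeding at age x = l_x × F(x):
  age 3: 0.57 × 73 = 41.610
  age 4: 0.44 × 107 = 47.080
  age 5: 0.35 × 134 = 46.900
  age 6: 0.17 × 300 = 51.000
  age 7: 0.12 × 345 = 41.400
Maximum at age 6 (51.000).

6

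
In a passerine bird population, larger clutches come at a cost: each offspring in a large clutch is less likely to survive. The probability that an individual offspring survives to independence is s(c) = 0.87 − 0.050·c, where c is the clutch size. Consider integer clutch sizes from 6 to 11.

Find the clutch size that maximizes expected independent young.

Expected independent young = c × s(c):
  c=6: 6 × 0.570 = 3.420
  c=7: 7 × 0.520 = 3.640
  c=8: 8 × 0.470 = 3.760
  c=9: 9 × 0.420 = 3.780
  c=10: 10 × 0.370 = 3.700
  c=11: 11 × 0.320 = 3.520
Maximum at c = 9 (3.780 independent young).

9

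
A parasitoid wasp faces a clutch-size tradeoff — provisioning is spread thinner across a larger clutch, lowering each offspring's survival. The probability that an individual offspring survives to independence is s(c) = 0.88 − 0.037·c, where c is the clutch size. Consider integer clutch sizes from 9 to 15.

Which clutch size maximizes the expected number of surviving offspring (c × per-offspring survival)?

Expected surviving offspring = c × s(c):
  c=9: 9 × 0.547 = 4.923
  c=10: 10 × 0.510 = 5.100
  c=11: 11 × 0.473 = 5.203
  c=12: 12 × 0.436 = 5.232
  c=13: 13 × 0.399 = 5.187
  c=14: 14 × 0.362 = 5.068
  c=15: 15 × 0.325 = 4.875
Maximum at c = 12 (5.232 surviving offspring).

12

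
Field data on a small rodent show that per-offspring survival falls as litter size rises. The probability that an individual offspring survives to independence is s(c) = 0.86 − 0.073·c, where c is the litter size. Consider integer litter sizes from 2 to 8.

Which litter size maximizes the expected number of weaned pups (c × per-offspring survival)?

Expected weaned pups = c × s(c):
  c=2: 2 × 0.714 = 1.428
  c=3: 3 × 0.641 = 1.923
  c=4: 4 × 0.568 = 2.272
  c=5: 5 × 0.495 = 2.475
  c=6: 6 × 0.422 = 2.532
  c=7: 7 × 0.349 = 2.443
  c=8: 8 × 0.276 = 2.208
Maximum at c = 6 (2.532 weaned pups).

6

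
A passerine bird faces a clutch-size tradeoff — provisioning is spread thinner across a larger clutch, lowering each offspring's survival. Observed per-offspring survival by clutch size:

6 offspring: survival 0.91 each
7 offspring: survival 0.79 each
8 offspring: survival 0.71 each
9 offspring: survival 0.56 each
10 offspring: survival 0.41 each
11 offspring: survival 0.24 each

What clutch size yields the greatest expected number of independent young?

8

Expected independent young = c × s(c):
  c=6: 6 × 0.91 = 5.460
  c=7: 7 × 0.79 = 5.530
  c=8: 8 × 0.71 = 5.680
  c=9: 9 × 0.56 = 5.040
  c=10: 10 × 0.41 = 4.100
  c=11: 11 × 0.24 = 2.640
Maximum at c = 8 (5.680 independent young).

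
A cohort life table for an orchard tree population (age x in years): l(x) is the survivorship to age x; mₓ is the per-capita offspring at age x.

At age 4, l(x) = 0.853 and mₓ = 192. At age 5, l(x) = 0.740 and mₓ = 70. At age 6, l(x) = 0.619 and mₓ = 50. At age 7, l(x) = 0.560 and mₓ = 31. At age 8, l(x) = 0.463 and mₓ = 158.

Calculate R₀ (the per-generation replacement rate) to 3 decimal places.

337.040

R₀ = Σ l(x) mₓ:
  age 4: 0.853 × 192 = 163.7760
  age 5: 0.740 × 70 = 51.8000
  age 6: 0.619 × 50 = 30.9500
  age 7: 0.560 × 31 = 17.3600
  age 8: 0.463 × 158 = 73.1540
R₀ = 163.7760 + 51.8000 + 30.9500 + 17.3600 + 73.1540 = 337.0400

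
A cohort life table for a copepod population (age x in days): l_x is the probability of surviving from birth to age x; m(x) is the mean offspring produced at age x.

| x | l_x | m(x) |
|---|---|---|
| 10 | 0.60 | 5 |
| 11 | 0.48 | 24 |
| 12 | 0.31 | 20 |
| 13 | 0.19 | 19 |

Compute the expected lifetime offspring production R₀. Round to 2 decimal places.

24.33

R₀ = Σ l_x m(x):
  age 10: 0.60 × 5 = 3.0000
  age 11: 0.48 × 24 = 11.5200
  age 12: 0.31 × 20 = 6.2000
  age 13: 0.19 × 19 = 3.6100
R₀ = 3.0000 + 11.5200 + 6.2000 + 3.6100 = 24.3300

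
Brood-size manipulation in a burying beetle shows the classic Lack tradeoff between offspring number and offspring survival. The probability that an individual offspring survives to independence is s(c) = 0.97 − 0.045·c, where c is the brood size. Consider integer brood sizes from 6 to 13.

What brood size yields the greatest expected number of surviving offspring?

Expected surviving offspring = c × s(c):
  c=6: 6 × 0.700 = 4.200
  c=7: 7 × 0.655 = 4.585
  c=8: 8 × 0.610 = 4.880
  c=9: 9 × 0.565 = 5.085
  c=10: 10 × 0.520 = 5.200
  c=11: 11 × 0.475 = 5.225
  c=12: 12 × 0.430 = 5.160
  c=13: 13 × 0.385 = 5.005
Maximum at c = 11 (5.225 surviving offspring).

11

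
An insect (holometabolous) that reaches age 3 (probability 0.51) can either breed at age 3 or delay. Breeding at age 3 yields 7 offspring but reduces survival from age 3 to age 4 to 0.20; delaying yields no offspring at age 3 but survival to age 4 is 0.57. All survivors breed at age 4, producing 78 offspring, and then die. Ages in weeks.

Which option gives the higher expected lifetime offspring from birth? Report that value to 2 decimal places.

breed at age 3: R₀ = 0.51 × (7 + 0.20 × 78) = 0.51 × 22.6000 = 11.5260
delay to age 4: R₀ = 0.51 × (0.57 × 78) = 0.51 × 44.4600 = 22.6746
Higher: delay to age 4 (22.6746).

22.67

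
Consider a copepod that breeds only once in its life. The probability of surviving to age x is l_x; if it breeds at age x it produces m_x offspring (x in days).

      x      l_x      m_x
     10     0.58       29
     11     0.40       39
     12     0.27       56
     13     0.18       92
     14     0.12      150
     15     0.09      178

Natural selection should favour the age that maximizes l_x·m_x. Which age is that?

Expected offspring if breeding at age x = l_x × m_x:
  age 10: 0.58 × 29 = 16.820
  age 11: 0.40 × 39 = 15.600
  age 12: 0.27 × 56 = 15.120
  age 13: 0.18 × 92 = 16.560
  age 14: 0.12 × 150 = 18.000
  age 15: 0.09 × 178 = 16.020
Maximum at age 14 (18.000).

14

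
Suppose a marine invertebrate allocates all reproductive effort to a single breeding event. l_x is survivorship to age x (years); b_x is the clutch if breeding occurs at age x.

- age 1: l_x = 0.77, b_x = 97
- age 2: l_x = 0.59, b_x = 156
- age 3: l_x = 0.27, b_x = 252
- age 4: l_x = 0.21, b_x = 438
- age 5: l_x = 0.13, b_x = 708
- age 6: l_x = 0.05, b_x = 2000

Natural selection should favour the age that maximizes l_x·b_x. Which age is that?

6

Expected offspring if breeding at age x = l_x × b_x:
  age 1: 0.77 × 97 = 74.690
  age 2: 0.59 × 156 = 92.040
  age 3: 0.27 × 252 = 68.040
  age 4: 0.21 × 438 = 91.980
  age 5: 0.13 × 708 = 92.040
  age 6: 0.05 × 2000 = 100.000
Maximum at age 6 (100.000).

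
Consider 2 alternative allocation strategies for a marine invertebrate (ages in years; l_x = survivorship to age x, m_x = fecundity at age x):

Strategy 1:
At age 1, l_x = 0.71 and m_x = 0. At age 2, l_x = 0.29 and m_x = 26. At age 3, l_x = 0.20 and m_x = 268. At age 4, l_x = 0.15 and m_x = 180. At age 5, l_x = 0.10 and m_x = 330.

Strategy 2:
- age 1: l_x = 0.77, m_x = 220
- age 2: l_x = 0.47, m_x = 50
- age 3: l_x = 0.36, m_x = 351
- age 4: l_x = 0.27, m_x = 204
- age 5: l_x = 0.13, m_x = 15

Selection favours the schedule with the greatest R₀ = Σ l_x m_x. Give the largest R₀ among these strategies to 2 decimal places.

Strategy 1: R₀ = 0.71×0 + 0.29×26 + 0.20×268 + 0.15×180 + 0.10×330 = 121.1400
Strategy 2: R₀ = 0.77×220 + 0.47×50 + 0.36×351 + 0.27×204 + 0.13×15 = 376.2900
Highest R₀: strategy 2 with 376.2900.

376.29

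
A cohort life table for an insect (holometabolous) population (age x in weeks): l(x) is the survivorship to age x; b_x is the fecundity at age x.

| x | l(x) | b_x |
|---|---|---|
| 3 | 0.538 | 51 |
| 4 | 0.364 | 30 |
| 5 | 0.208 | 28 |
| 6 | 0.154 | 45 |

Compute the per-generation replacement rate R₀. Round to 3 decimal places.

51.112

R₀ = Σ l(x) b_x:
  age 3: 0.538 × 51 = 27.4380
  age 4: 0.364 × 30 = 10.9200
  age 5: 0.208 × 28 = 5.8240
  age 6: 0.154 × 45 = 6.9300
R₀ = 27.4380 + 10.9200 + 5.8240 + 6.9300 = 51.1120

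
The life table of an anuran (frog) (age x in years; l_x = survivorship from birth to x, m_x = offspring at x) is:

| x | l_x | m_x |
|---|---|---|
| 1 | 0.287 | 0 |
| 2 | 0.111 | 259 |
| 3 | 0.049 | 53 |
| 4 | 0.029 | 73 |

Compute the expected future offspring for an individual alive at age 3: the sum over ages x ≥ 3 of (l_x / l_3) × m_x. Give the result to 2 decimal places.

96.20

l_3 = 0.049. Conditional survival from age 3 to x is l_x / l_3.
  x=3: (0.049/0.049) × 53 = 53.0000
  x=4: (0.029/0.049) × 73 = 43.2041
Sum = 53.0000 + 43.2041 = 96.2041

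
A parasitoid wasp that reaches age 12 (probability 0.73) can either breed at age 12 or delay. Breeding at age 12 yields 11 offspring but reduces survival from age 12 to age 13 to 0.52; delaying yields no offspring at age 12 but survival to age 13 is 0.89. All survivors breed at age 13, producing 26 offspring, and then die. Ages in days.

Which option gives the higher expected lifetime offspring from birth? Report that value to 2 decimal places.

breed at age 12: R₀ = 0.73 × (11 + 0.52 × 26) = 0.73 × 24.5200 = 17.8996
delay to age 13: R₀ = 0.73 × (0.89 × 26) = 0.73 × 23.1400 = 16.8922
Higher: breed at age 12 (17.8996).

17.90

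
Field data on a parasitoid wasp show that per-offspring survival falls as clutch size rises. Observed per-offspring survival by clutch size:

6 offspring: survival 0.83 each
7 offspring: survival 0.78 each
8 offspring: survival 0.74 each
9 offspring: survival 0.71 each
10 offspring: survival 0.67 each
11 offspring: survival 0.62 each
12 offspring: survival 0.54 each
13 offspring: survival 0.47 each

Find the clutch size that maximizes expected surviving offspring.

Expected surviving offspring = c × s(c):
  c=6: 6 × 0.83 = 4.980
  c=7: 7 × 0.78 = 5.460
  c=8: 8 × 0.74 = 5.920
  c=9: 9 × 0.71 = 6.390
  c=10: 10 × 0.67 = 6.700
  c=11: 11 × 0.62 = 6.820
  c=12: 12 × 0.54 = 6.480
  c=13: 13 × 0.47 = 6.110
Maximum at c = 11 (6.820 surviving offspring).

11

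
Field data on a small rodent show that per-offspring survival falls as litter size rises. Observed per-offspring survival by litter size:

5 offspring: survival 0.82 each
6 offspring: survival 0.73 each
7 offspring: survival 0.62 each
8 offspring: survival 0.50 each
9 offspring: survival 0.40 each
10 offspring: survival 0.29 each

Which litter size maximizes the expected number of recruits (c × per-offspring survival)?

6

Expected recruits = c × s(c):
  c=5: 5 × 0.82 = 4.100
  c=6: 6 × 0.73 = 4.380
  c=7: 7 × 0.62 = 4.340
  c=8: 8 × 0.50 = 4.000
  c=9: 9 × 0.40 = 3.600
  c=10: 10 × 0.29 = 2.900
Maximum at c = 6 (4.380 recruits).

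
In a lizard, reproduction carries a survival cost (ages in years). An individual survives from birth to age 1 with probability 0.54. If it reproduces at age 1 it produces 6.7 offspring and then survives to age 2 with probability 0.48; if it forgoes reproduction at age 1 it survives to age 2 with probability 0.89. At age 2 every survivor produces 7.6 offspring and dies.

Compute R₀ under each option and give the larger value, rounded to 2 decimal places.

breed at age 1: R₀ = 0.54 × (6.7 + 0.48 × 7.6) = 0.54 × 10.3480 = 5.5879
delay to age 2: R₀ = 0.54 × (0.89 × 7.6) = 0.54 × 6.7640 = 3.6526
Higher: breed at age 1 (5.5879).

5.59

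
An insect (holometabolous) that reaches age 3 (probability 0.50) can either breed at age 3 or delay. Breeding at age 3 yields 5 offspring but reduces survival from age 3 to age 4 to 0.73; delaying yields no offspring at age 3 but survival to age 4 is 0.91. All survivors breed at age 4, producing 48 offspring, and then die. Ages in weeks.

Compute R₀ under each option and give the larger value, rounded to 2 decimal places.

21.84

breed at age 3: R₀ = 0.50 × (5 + 0.73 × 48) = 0.50 × 40.0400 = 20.0200
delay to age 4: R₀ = 0.50 × (0.91 × 48) = 0.50 × 43.6800 = 21.8400
Higher: delay to age 4 (21.8400).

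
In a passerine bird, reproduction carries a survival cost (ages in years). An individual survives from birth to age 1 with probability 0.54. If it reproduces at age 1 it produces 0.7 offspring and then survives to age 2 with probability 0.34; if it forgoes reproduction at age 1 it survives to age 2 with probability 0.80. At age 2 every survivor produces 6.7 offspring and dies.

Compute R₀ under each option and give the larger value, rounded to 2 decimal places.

breed at age 1: R₀ = 0.54 × (0.7 + 0.34 × 6.7) = 0.54 × 2.9780 = 1.6081
delay to age 2: R₀ = 0.54 × (0.80 × 6.7) = 0.54 × 5.3600 = 2.8944
Higher: delay to age 2 (2.8944).

2.89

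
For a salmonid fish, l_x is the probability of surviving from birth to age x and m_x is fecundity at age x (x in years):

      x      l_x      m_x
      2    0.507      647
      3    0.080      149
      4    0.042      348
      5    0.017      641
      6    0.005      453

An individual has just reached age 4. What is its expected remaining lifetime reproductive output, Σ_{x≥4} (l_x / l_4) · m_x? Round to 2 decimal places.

661.38

l_4 = 0.042. Conditional survival from age 4 to x is l_x / l_4.
  x=4: (0.042/0.042) × 348 = 348.0000
  x=5: (0.017/0.042) × 641 = 259.4524
  x=6: (0.005/0.042) × 453 = 53.9286
Sum = 348.0000 + 259.4524 + 53.9286 = 661.3810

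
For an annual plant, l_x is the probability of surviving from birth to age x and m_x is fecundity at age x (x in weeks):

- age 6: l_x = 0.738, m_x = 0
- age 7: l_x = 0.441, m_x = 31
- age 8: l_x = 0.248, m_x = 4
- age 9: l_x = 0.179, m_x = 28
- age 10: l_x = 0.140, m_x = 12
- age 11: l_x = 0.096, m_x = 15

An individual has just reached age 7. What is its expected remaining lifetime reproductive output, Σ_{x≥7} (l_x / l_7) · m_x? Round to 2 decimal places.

51.69

l_7 = 0.441. Conditional survival from age 7 to x is l_x / l_7.
  x=7: (0.441/0.441) × 31 = 31.0000
  x=8: (0.248/0.441) × 4 = 2.2494
  x=9: (0.179/0.441) × 28 = 11.3651
  x=10: (0.140/0.441) × 12 = 3.8095
  x=11: (0.096/0.441) × 15 = 3.2653
Sum = 31.0000 + 2.2494 + 11.3651 + 3.8095 + 3.2653 = 51.6893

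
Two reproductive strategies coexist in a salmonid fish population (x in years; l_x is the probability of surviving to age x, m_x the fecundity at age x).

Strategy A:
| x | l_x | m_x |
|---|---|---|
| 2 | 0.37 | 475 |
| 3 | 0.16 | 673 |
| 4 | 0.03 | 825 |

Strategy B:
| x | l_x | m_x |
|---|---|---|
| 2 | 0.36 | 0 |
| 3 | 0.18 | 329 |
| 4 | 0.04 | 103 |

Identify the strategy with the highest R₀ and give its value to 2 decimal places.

308.18

Strategy A: R₀ = 0.37×475 + 0.16×673 + 0.03×825 = 308.1800
Strategy B: R₀ = 0.36×0 + 0.18×329 + 0.04×103 = 63.3400
Highest R₀: strategy A with 308.1800.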